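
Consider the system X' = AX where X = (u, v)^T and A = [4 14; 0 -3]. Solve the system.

Coefficient matrix A = [[4, 14], [0, -3]].
Characteristic polynomial det(A - λI) = λ^2 - λ - 12 = 0.
Eigenvalues λ = 4, -3.
For λ=4: (A-λI) row 1 is [0, 14], so an eigenvector is (-1, 0).
For λ=-3: (A-λI) row 1 is [7, 14], so an eigenvector is (-2, 1).
General solution: C_1e^(4t)(-1,0) + C_2e^(-3t)(-2,1).

u(t) = -C_1e^(4t) - 2C_2e^(-3t), v(t) = C_2e^(-3t)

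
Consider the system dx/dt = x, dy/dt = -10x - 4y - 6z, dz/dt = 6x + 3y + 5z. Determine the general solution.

x(t) = K_1e^(t), y(t) = -2K_1e^(t) + 2K_2e^(-t) - K_3e^(2t), z(t) = -K_2e^(-t) + K_3e^(2t)

Coefficient matrix A = [[1, 0, 0], [-10, -4, -6], [6, 3, 5]].
det(A - λI) = 0 gives eigenvalues λ = 1, -1, 2.
For λ=1: eigenvector (1,-2,0).
For λ=-1: eigenvector (0,2,-1).
For λ=2: eigenvector (0,-1,1).
General solution: K_1e^(t)(1,-2,0) + K_2e^(-t)(0,2,-1) + K_3e^(2t)(0,-1,1).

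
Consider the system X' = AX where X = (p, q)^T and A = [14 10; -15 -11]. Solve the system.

Coefficient matrix A = [[14, 10], [-15, -11]].
Characteristic polynomial det(A - λI) = λ^2 - 3λ - 4 = 0.
Eigenvalues λ = 4, -1.
For λ=4: (A-λI) row 1 is [10, 10], so an eigenvector is (-1, 1).
For λ=-1: (A-λI) row 1 is [15, 10], so an eigenvector is (2, -3).
General solution: C_1e^(4t)(-1,1) + C_2e^(-t)(2,-3).

p(t) = -C_1e^(4t) + 2C_2e^(-t), q(t) = C_1e^(4t) - 3C_2e^(-t)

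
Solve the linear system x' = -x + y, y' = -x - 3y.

Coefficient matrix A = [[-1, 1], [-1, -3]].
Characteristic polynomial det(A - λI) = λ^2 + 4λ + 4 = 0.
Single eigenvalue λ = -2 with algebraic multiplicity 2.
Eigenvector v = (1,-1); generalized eigenvector w with (A-λI)w=v is (1,0).
General solution: e^(-2t)[C_1·v + C_2·(t·v + w)].

x(t) = C_1e^(-2t) + C_2te^(-2t) + C_2e^(-2t), y(t) = -C_1e^(-2t) - C_2te^(-2t)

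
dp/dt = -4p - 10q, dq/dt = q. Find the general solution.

Coefficient matrix A = [[-4, -10], [0, 1]].
Characteristic polynomial det(A - λI) = λ^2 + 3λ - 4 = 0.
Eigenvalues λ = 1, -4.
For λ=1: (A-λI) row 1 is [-5, -10], so an eigenvector is (-2, 1).
For λ=-4: (A-λI) row 1 is [0, -10], so an eigenvector is (-1, 0).
General solution: K_1e^(t)(-2,1) + K_2e^(-4t)(-1,0).

p(t) = -2K_1e^(t) - K_2e^(-4t), q(t) = K_1e^(t)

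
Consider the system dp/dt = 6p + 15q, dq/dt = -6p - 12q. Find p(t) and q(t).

Coefficient matrix A = [[6, 15], [-6, -12]].
Characteristic polynomial det(A - λI) = λ^2 + 6λ + 18 = 0.
Eigenvalues λ = -3 ± 3i (complex conjugate pair).
For λ=-3+3i: an eigenvector is (2,-1) - i(1,-1) = (2 - i, -1 + i).
A real fundamental pair from Re and Im of e^((-3+3i)t)v: X_1 = e^(-3t)(cos(3t)·(2,-1) + sin(3t)·(1,-1)), X_2 = e^(-3t)(sin(3t)·(2,-1) - cos(3t)·(1,-1)).
General solution: c_1X_1 + c_2X_2.

p(t) = c_1e^(-3t)sin(3t) + 2c_1e^(-3t)cos(3t) + 2c_2e^(-3t)sin(3t) - c_2e^(-3t)cos(3t), q(t) = -c_1e^(-3t)sin(3t) - c_1e^(-3t)cos(3t) - c_2e^(-3t)sin(3t) + c_2e^(-3t)cos(3t)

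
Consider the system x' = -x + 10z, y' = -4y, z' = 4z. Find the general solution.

x(t) = K_1e^(-t) + 2K_2e^(4t), y(t) = K_3e^(-4t), z(t) = K_2e^(4t)

Coefficient matrix A = [[-1, 0, 10], [0, -4, 0], [0, 0, 4]].
det(A - λI) = 0 gives eigenvalues λ = -1, 4, -4.
For λ=-1: eigenvector (1,0,0).
For λ=4: eigenvector (2,0,1).
For λ=-4: eigenvector (0,1,0).
General solution: K_1e^(-t)(1,0,0) + K_2e^(4t)(2,0,1) + K_3e^(-4t)(0,1,0).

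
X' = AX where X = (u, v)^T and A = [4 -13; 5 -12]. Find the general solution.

Coefficient matrix A = [[4, -13], [5, -12]].
Characteristic polynomial det(A - λI) = λ^2 + 8λ + 17 = 0.
Eigenvalues λ = -4 ± i (complex conjugate pair).
For λ=-4+i: an eigenvector is (2,1) - i(3,2) = (2 - 3i, 1 - 2i).
A real fundamental pair from Re and Im of e^((-4+i)t)v: X_1 = e^(-4t)(cos(t)·(2,1) + sin(t)·(3,2)), X_2 = e^(-4t)(sin(t)·(2,1) - cos(t)·(3,2)).
General solution: c_1X_1 + c_2X_2.

u(t) = 3c_1e^(-4t)sin(t) + 2c_1e^(-4t)cos(t) + 2c_2e^(-4t)sin(t) - 3c_2e^(-4t)cos(t), v(t) = 2c_1e^(-4t)sin(t) + c_1e^(-4t)cos(t) + c_2e^(-4t)sin(t) - 2c_2e^(-4t)cos(t)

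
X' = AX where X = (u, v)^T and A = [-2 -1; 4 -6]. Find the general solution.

Coefficient matrix A = [[-2, -1], [4, -6]].
Characteristic polynomial det(A - λI) = λ^2 + 8λ + 16 = 0.
Single eigenvalue λ = -4 with algebraic multiplicity 2.
Eigenvector v = (1,2); generalized eigenvector w with (A-λI)w=v is (2,3).
General solution: e^(-4t)[c_1·v + c_2·(t·v + w)].

u(t) = c_1e^(-4t) + c_2te^(-4t) + 2c_2e^(-4t), v(t) = 2c_1e^(-4t) + 2c_2te^(-4t) + 3c_2e^(-4t)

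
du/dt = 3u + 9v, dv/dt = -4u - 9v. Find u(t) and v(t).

u(t) = 3K_1e^(-3t) + 3K_2te^(-3t) - K_2e^(-3t), v(t) = -2K_1e^(-3t) - 2K_2te^(-3t) + K_2e^(-3t)

Coefficient matrix A = [[3, 9], [-4, -9]].
Characteristic polynomial det(A - λI) = λ^2 + 6λ + 9 = 0.
Single eigenvalue λ = -3 with algebraic multiplicity 2.
Eigenvector v = (3,-2); generalized eigenvector w with (A-λI)w=v is (-1,1).
General solution: e^(-3t)[K_1·v + K_2·(t·v + w)].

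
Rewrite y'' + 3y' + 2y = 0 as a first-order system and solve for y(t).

Let x_1 = y, x_2 = y'. Then x_1' = x_2 and x_2' = -2x_1 - 3x_2.
A = [[0,1],[-2,-3]]; det(A-λI) = λ^2 + 3λ + 2.
Eigenvalues λ = -2, -1 with eigenvectors (1,-2), (1,-1).

y(t) = K_1e^(-2t) + K_2e^(-t)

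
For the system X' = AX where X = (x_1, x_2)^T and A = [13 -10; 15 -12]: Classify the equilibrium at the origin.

A = [[13,-10],[15,-12]]; det(A-λI) = λ^2 - λ - 6.
λ = 3, -2: opposite signs.

saddle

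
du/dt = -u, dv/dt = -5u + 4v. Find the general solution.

Coefficient matrix A = [[-1, 0], [-5, 4]].
Characteristic polynomial det(A - λI) = λ^2 - 3λ - 4 = 0.
Eigenvalues λ = 4, -1.
For λ=4: (A-λI) row 1 is [-5, 0], so an eigenvector is (0, 1).
For λ=-1: (A-λI) row 2 is [-5, 5], so an eigenvector is (-1, -1).
General solution: K_1e^(4t)(0,1) + K_2e^(-t)(-1,-1).

u(t) = -K_2e^(-t), v(t) = K_1e^(4t) - K_2e^(-t)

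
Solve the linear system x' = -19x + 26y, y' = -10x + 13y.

x(t) = 2c_1e^(-3t)sin(2t) + 3c_1e^(-3t)cos(2t) + 3c_2e^(-3t)sin(2t) - 2c_2e^(-3t)cos(2t), y(t) = c_1e^(-3t)sin(2t) + 2c_1e^(-3t)cos(2t) + 2c_2e^(-3t)sin(2t) - c_2e^(-3t)cos(2t)

Coefficient matrix A = [[-19, 26], [-10, 13]].
Characteristic polynomial det(A - λI) = λ^2 + 6λ + 13 = 0.
Eigenvalues λ = -3 ± 2i (complex conjugate pair).
For λ=-3+2i: an eigenvector is (3,2) - i(2,1) = (3 - 2i, 2 - i).
A real fundamental pair from Re and Im of e^((-3+2i)t)v: X_1 = e^(-3t)(cos(2t)·(3,2) + sin(2t)·(2,1)), X_2 = e^(-3t)(sin(2t)·(3,2) - cos(2t)·(2,1)).
General solution: c_1X_1 + c_2X_2.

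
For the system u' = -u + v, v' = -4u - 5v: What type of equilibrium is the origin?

A = [[-1,1],[-4,-5]]; det(A-λI) = λ^2 + 6λ + 9.
repeated λ = -3 with a single eigenvector.

stable improper node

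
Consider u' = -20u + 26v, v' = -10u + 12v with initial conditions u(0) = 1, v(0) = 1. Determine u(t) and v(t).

Coefficient matrix A = [[-20, 26], [-10, 12]].
Characteristic polynomial det(A - λI) = λ^2 + 8λ + 20 = 0.
Eigenvalues λ = -4 ± 2i (complex conjugate pair).
For λ=-4+2i: an eigenvector is (-2,-1) - i(3,2) = (-2 - 3i, -1 - 2i).
A real fundamental pair from Re and Im of e^((-4+2i)t)v: X_1 = e^(-4t)(cos(2t)·(-2,-1) + sin(2t)·(3,2)), X_2 = e^(-4t)(sin(2t)·(-2,-1) - cos(2t)·(3,2)).
General solution: c_1X_1 + c_2X_2.
Applying u(0)=1, v(0)=1 gives c_1=1, c_2=-1.

u(t) = 5e^(-4t)sin(2t) + e^(-4t)cos(2t), v(t) = 3e^(-4t)sin(2t) + e^(-4t)cos(2t)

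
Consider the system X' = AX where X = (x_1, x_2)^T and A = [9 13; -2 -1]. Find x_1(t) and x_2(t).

Coefficient matrix A = [[9, 13], [-2, -1]].
Characteristic polynomial det(A - λI) = λ^2 - 8λ + 17 = 0.
Eigenvalues λ = 4 ± i (complex conjugate pair).
For λ=4+i: an eigenvector is (2,-1) - i(-3,1) = (2 + 3i, -1 - i).
A real fundamental pair from Re and Im of e^((4+i)t)v: X_1 = e^(4t)(cos(t)·(2,-1) + sin(t)·(-3,1)), X_2 = e^(4t)(sin(t)·(2,-1) - cos(t)·(-3,1)).
General solution: c_1X_1 + c_2X_2.

x_1(t) = -3c_1e^(4t)sin(t) + 2c_1e^(4t)cos(t) + 2c_2e^(4t)sin(t) + 3c_2e^(4t)cos(t), x_2(t) = c_1e^(4t)sin(t) - c_1e^(4t)cos(t) - c_2e^(4t)sin(t) - c_2e^(4t)cos(t)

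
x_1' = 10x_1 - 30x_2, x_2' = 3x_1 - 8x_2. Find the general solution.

Coefficient matrix A = [[10, -30], [3, -8]].
Characteristic polynomial det(A - λI) = λ^2 - 2λ + 10 = 0.
Eigenvalues λ = 1 ± 3i (complex conjugate pair).
For λ=1+3i: an eigenvector is (3,1) - i(-1,0) = (3 + i, 1).
A real fundamental pair from Re and Im of e^((1+3i)t)v: X_1 = e^(t)(cos(3t)·(3,1) + sin(3t)·(-1,0)), X_2 = e^(t)(sin(3t)·(3,1) - cos(3t)·(-1,0)).
General solution: c_1X_1 + c_2X_2.

x_1(t) = -c_1e^(t)sin(3t) + 3c_1e^(t)cos(3t) + 3c_2e^(t)sin(3t) + c_2e^(t)cos(3t), x_2(t) = c_1e^(t)cos(3t) + c_2e^(t)sin(3t)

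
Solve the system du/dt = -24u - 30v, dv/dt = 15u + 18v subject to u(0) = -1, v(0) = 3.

Coefficient matrix A = [[-24, -30], [15, 18]].
Characteristic polynomial det(A - λI) = λ^2 + 6λ + 18 = 0.
Eigenvalues λ = -3 ± 3i (complex conjugate pair).
For λ=-3+3i: an eigenvector is (1,-1) - i(3,-2) = (1 - 3i, -1 + 2i).
A real fundamental pair from Re and Im of e^((-3+3i)t)v: X_1 = e^(-3t)(cos(3t)·(1,-1) + sin(3t)·(3,-2)), X_2 = e^(-3t)(sin(3t)·(1,-1) - cos(3t)·(3,-2)).
General solution: K_1X_1 + K_2X_2.
Applying u(0)=-1, v(0)=3 gives K_1=-7, K_2=-2.

u(t) = -23e^(-3t)sin(3t) - e^(-3t)cos(3t), v(t) = 16e^(-3t)sin(3t) + 3e^(-3t)cos(3t)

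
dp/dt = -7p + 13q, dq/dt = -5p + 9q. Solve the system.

Coefficient matrix A = [[-7, 13], [-5, 9]].
Characteristic polynomial det(A - λI) = λ^2 - 2λ + 2 = 0.
Eigenvalues λ = 1 ± i (complex conjugate pair).
For λ=1+i: an eigenvector is (-2,-1) - i(3,2) = (-2 - 3i, -1 - 2i).
A real fundamental pair from Re and Im of e^((1+i)t)v: X_1 = e^(t)(cos(t)·(-2,-1) + sin(t)·(3,2)), X_2 = e^(t)(sin(t)·(-2,-1) - cos(t)·(3,2)).
General solution: C_1X_1 + C_2X_2.

p(t) = 3C_1e^(t)sin(t) - 2C_1e^(t)cos(t) - 2C_2e^(t)sin(t) - 3C_2e^(t)cos(t), q(t) = 2C_1e^(t)sin(t) - C_1e^(t)cos(t) - C_2e^(t)sin(t) - 2C_2e^(t)cos(t)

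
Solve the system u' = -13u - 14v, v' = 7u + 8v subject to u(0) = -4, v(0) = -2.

u(t) = 8e^(t) - 12e^(-6t), v(t) = -8e^(t) + 6e^(-6t)

Coefficient matrix A = [[-13, -14], [7, 8]].
Characteristic polynomial det(A - λI) = λ^2 + 5λ - 6 = 0.
Eigenvalues λ = -6, 1.
For λ=-6: (A-λI) row 1 is [-7, -14], so an eigenvector is (2, -1).
For λ=1: (A-λI) row 1 is [-14, -14], so an eigenvector is (-1, 1).
General solution: C_1e^(-6t)(2,-1) + C_2e^(t)(-1,1).
Applying u(0)=-4, v(0)=-2 gives C_1=-6, C_2=-8.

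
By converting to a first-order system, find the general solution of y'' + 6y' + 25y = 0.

Let x_1 = y, x_2 = y'. Then x_1' = x_2 and x_2' = -25x_1 - 6x_2.
A = [[0,1],[-25,-6]]; det(A-λI) = λ^2 + 6λ + 25.
Eigenvalues λ = -3 ± 4i.

y(t) = c_1e^(-3t)cos(4t) + c_2e^(-3t)sin(4t)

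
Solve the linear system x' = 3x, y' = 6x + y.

x(t) = K_2e^(3t), y(t) = K_1e^(t) + 3K_2e^(3t)

Coefficient matrix A = [[3, 0], [6, 1]].
Characteristic polynomial det(A - λI) = λ^2 - 4λ + 3 = 0.
Eigenvalues λ = 1, 3.
For λ=1: (A-λI) row 1 is [2, 0], so an eigenvector is (0, 1).
For λ=3: (A-λI) row 2 is [6, -2], so an eigenvector is (1, 3).
General solution: K_1e^(t)(0,1) + K_2e^(3t)(1,3).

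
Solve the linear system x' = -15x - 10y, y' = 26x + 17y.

Coefficient matrix A = [[-15, -10], [26, 17]].
Characteristic polynomial det(A - λI) = λ^2 - 2λ + 5 = 0.
Eigenvalues λ = 1 ± 2i (complex conjugate pair).
For λ=1+2i: an eigenvector is (1,-2) - i(2,-3) = (1 - 2i, -2 + 3i).
A real fundamental pair from Re and Im of e^((1+2i)t)v: X_1 = e^(t)(cos(2t)·(1,-2) + sin(2t)·(2,-3)), X_2 = e^(t)(sin(2t)·(1,-2) - cos(2t)·(2,-3)).
General solution: K_1X_1 + K_2X_2.

x(t) = 2K_1e^(t)sin(2t) + K_1e^(t)cos(2t) + K_2e^(t)sin(2t) - 2K_2e^(t)cos(2t), y(t) = -3K_1e^(t)sin(2t) - 2K_1e^(t)cos(2t) - 2K_2e^(t)sin(2t) + 3K_2e^(t)cos(2t)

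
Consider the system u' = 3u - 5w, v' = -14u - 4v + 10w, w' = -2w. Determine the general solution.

Coefficient matrix A = [[3, 0, -5], [-14, -4, 10], [0, 0, -2]].
det(A - λI) = 0 gives eigenvalues λ = 3, -2, -4.
For λ=3: eigenvector (1,-2,0).
For λ=-2: eigenvector (1,-2,1).
For λ=-4: eigenvector (0,1,0).
General solution: C_1e^(3t)(1,-2,0) + C_2e^(-2t)(1,-2,1) + C_3e^(-4t)(0,1,0).

u(t) = C_1e^(3t) + C_2e^(-2t), v(t) = -2C_1e^(3t) - 2C_2e^(-2t) + C_3e^(-4t), w(t) = C_2e^(-2t)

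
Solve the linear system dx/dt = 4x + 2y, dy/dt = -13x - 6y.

x(t) = C_1e^(-t)sin(t) - C_1e^(-t)cos(t) - C_2e^(-t)sin(t) - C_2e^(-t)cos(t), y(t) = -2C_1e^(-t)sin(t) + 3C_1e^(-t)cos(t) + 3C_2e^(-t)sin(t) + 2C_2e^(-t)cos(t)

Coefficient matrix A = [[4, 2], [-13, -6]].
Characteristic polynomial det(A - λI) = λ^2 + 2λ + 2 = 0.
Eigenvalues λ = -1 ± i (complex conjugate pair).
For λ=-1+i: an eigenvector is (-1,3) - i(1,-2) = (-1 - i, 3 + 2i).
A real fundamental pair from Re and Im of e^((-1+i)t)v: X_1 = e^(-t)(cos(t)·(-1,3) + sin(t)·(1,-2)), X_2 = e^(-t)(sin(t)·(-1,3) - cos(t)·(1,-2)).
General solution: C_1X_1 + C_2X_2.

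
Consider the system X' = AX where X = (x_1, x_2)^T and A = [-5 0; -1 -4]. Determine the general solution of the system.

x_1(t) = C_1e^(-5t), x_2(t) = C_1e^(-5t) - C_2e^(-4t)

Coefficient matrix A = [[-5, 0], [-1, -4]].
Characteristic polynomial det(A - λI) = λ^2 + 9λ + 20 = 0.
Eigenvalues λ = -5, -4.
For λ=-5: (A-λI) row 2 is [-1, 1], so an eigenvector is (1, 1).
For λ=-4: (A-λI) row 1 is [-1, 0], so an eigenvector is (0, -1).
General solution: C_1e^(-5t)(1,1) + C_2e^(-4t)(0,-1).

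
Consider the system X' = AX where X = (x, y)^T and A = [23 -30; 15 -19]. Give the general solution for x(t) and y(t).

Coefficient matrix A = [[23, -30], [15, -19]].
Characteristic polynomial det(A - λI) = λ^2 - 4λ + 13 = 0.
Eigenvalues λ = 2 ± 3i (complex conjugate pair).
For λ=2+3i: an eigenvector is (1,1) - i(-3,-2) = (1 + 3i, 1 + 2i).
A real fundamental pair from Re and Im of e^((2+3i)t)v: X_1 = e^(2t)(cos(3t)·(1,1) + sin(3t)·(-3,-2)), X_2 = e^(2t)(sin(3t)·(1,1) - cos(3t)·(-3,-2)).
General solution: K_1X_1 + K_2X_2.

x(t) = -3K_1e^(2t)sin(3t) + K_1e^(2t)cos(3t) + K_2e^(2t)sin(3t) + 3K_2e^(2t)cos(3t), y(t) = -2K_1e^(2t)sin(3t) + K_1e^(2t)cos(3t) + K_2e^(2t)sin(3t) + 2K_2e^(2t)cos(3t)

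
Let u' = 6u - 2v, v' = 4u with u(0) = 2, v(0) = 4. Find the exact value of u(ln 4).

32

A = [[6,-2],[4,0]]; eigenvalues λ = 4, 2.
Eigenvectors: (-1,-1) for λ=4, (-1,-2) for λ=2.
From the initial condition, c_1 = 0, c_2 = -2.
u(ln 4) = (0)(4^4)(-1) + (-2)(4^2)(-1) = 32.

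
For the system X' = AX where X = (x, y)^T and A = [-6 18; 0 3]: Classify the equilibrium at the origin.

saddle

A = [[-6,18],[0,3]]; det(A-λI) = λ^2 + 3λ - 18.
λ = 3, -6: opposite signs.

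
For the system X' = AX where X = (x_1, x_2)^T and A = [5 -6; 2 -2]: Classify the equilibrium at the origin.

A = [[5,-6],[2,-2]]; det(A-λI) = λ^2 - 3λ + 2.
λ = 2, 1: both positive.

unstable node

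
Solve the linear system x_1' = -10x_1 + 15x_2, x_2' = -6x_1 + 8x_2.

x_1(t) = -2c_1e^(-t)sin(3t) - c_1e^(-t)cos(3t) - c_2e^(-t)sin(3t) + 2c_2e^(-t)cos(3t), x_2(t) = -c_1e^(-t)sin(3t) - c_1e^(-t)cos(3t) - c_2e^(-t)sin(3t) + c_2e^(-t)cos(3t)

Coefficient matrix A = [[-10, 15], [-6, 8]].
Characteristic polynomial det(A - λI) = λ^2 + 2λ + 10 = 0.
Eigenvalues λ = -1 ± 3i (complex conjugate pair).
For λ=-1+3i: an eigenvector is (-1,-1) - i(-2,-1) = (-1 + 2i, -1 + i).
A real fundamental pair from Re and Im of e^((-1+3i)t)v: X_1 = e^(-t)(cos(3t)·(-1,-1) + sin(3t)·(-2,-1)), X_2 = e^(-t)(sin(3t)·(-1,-1) - cos(3t)·(-2,-1)).
General solution: c_1X_1 + c_2X_2.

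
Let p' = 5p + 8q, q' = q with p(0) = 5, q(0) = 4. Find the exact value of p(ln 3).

3135

A = [[5,8],[0,1]]; eigenvalues λ = 1, 5.
Eigenvectors: (2,-1) for λ=1, (1,0) for λ=5.
From the initial condition, c_1 = -4, c_2 = 13.
p(ln 3) = (-4)(3^1)(2) + (13)(3^5)(1) = 3135.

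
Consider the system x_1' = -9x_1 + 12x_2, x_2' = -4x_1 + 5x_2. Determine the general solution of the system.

Coefficient matrix A = [[-9, 12], [-4, 5]].
Characteristic polynomial det(A - λI) = λ^2 + 4λ + 3 = 0.
Eigenvalues λ = -3, -1.
For λ=-3: (A-λI) row 1 is [-6, 12], so an eigenvector is (2, 1).
For λ=-1: (A-λI) row 1 is [-8, 12], so an eigenvector is (3, 2).
General solution: C_1e^(-3t)(2,1) + C_2e^(-t)(3,2).

x_1(t) = 2C_1e^(-3t) + 3C_2e^(-t), x_2(t) = C_1e^(-3t) + 2C_2e^(-t)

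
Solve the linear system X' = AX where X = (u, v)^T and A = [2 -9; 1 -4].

u(t) = -3K_1e^(-t) - 3K_2te^(-t) + 2K_2e^(-t), v(t) = -K_1e^(-t) - K_2te^(-t) + K_2e^(-t)

Coefficient matrix A = [[2, -9], [1, -4]].
Characteristic polynomial det(A - λI) = λ^2 + 2λ + 1 = 0.
Single eigenvalue λ = -1 with algebraic multiplicity 2.
Eigenvector v = (-3,-1); generalized eigenvector w with (A-λI)w=v is (2,1).
General solution: e^(-t)[K_1·v + K_2·(t·v + w)].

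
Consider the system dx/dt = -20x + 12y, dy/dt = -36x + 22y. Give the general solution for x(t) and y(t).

x(t) = C_1e^(4t) + 2C_2e^(-2t), y(t) = 2C_1e^(4t) + 3C_2e^(-2t)

Coefficient matrix A = [[-20, 12], [-36, 22]].
Characteristic polynomial det(A - λI) = λ^2 - 2λ - 8 = 0.
Eigenvalues λ = 4, -2.
For λ=4: (A-λI) row 1 is [-24, 12], so an eigenvector is (1, 2).
For λ=-2: (A-λI) row 1 is [-18, 12], so an eigenvector is (2, 3).
General solution: C_1e^(4t)(1,2) + C_2e^(-2t)(2,3).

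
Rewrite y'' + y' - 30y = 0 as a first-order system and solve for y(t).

Let x_1 = y, x_2 = y'. Then x_1' = x_2 and x_2' = 30x_1 - x_2.
A = [[0,1],[30,-1]]; det(A-λI) = λ^2 + λ - 30.
Eigenvalues λ = 5, -6 with eigenvectors (1,5), (1,-6).

y(t) = c_1e^(5t) + c_2e^(-6t)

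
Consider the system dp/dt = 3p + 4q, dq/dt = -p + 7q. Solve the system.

p(t) = -2C_1e^(5t) - 2C_2te^(5t) - 3C_2e^(5t), q(t) = -C_1e^(5t) - C_2te^(5t) - 2C_2e^(5t)

Coefficient matrix A = [[3, 4], [-1, 7]].
Characteristic polynomial det(A - λI) = λ^2 - 10λ + 25 = 0.
Single eigenvalue λ = 5 with algebraic multiplicity 2.
Eigenvector v = (-2,-1); generalized eigenvector w with (A-λI)w=v is (-3,-2).
General solution: e^(5t)[C_1·v + C_2·(t·v + w)].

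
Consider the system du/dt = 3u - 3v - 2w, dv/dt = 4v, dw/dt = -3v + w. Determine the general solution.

u(t) = K_1e^(t) - K_2e^(4t) - K_3e^(3t), v(t) = K_2e^(4t), w(t) = K_1e^(t) - K_2e^(4t)

Coefficient matrix A = [[3, -3, -2], [0, 4, 0], [0, -3, 1]].
det(A - λI) = 0 gives eigenvalues λ = 1, 4, 3.
For λ=1: eigenvector (1,0,1).
For λ=4: eigenvector (-1,1,-1).
For λ=3: eigenvector (-1,0,0).
General solution: K_1e^(t)(1,0,1) + K_2e^(4t)(-1,1,-1) + K_3e^(3t)(-1,0,0).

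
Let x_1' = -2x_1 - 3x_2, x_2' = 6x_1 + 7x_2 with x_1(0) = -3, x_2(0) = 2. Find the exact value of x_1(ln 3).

69

A = [[-2,-3],[6,7]]; eigenvalues λ = 4, 1.
Eigenvectors: (-1,2) for λ=4, (-1,1) for λ=1.
From the initial condition, c_1 = -1, c_2 = 4.
x_1(ln 3) = (-1)(3^4)(-1) + (4)(3^1)(-1) = 69.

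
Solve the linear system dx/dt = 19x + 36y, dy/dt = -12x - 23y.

Coefficient matrix A = [[19, 36], [-12, -23]].
Characteristic polynomial det(A - λI) = λ^2 + 4λ - 5 = 0.
Eigenvalues λ = 1, -5.
For λ=1: (A-λI) row 1 is [18, 36], so an eigenvector is (2, -1).
For λ=-5: (A-λI) row 1 is [24, 36], so an eigenvector is (3, -2).
General solution: K_1e^(t)(2,-1) + K_2e^(-5t)(3,-2).

x(t) = 2K_1e^(t) + 3K_2e^(-5t), y(t) = -K_1e^(t) - 2K_2e^(-5t)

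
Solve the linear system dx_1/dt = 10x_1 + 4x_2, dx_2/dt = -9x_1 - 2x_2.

x_1(t) = 2C_1e^(4t) + 2C_2te^(4t) + C_2e^(4t), x_2(t) = -3C_1e^(4t) - 3C_2te^(4t) - C_2e^(4t)

Coefficient matrix A = [[10, 4], [-9, -2]].
Characteristic polynomial det(A - λI) = λ^2 - 8λ + 16 = 0.
Single eigenvalue λ = 4 with algebraic multiplicity 2.
Eigenvector v = (2,-3); generalized eigenvector w with (A-λI)w=v is (1,-1).
General solution: e^(4t)[C_1·v + C_2·(t·v + w)].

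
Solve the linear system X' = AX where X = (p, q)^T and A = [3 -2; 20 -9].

Coefficient matrix A = [[3, -2], [20, -9]].
Characteristic polynomial det(A - λI) = λ^2 + 6λ + 13 = 0.
Eigenvalues λ = -3 ± 2i (complex conjugate pair).
For λ=-3+2i: an eigenvector is (0,1) - i(-1,-3) = (0 + i, 1 + 3i).
A real fundamental pair from Re and Im of e^((-3+2i)t)v: X_1 = e^(-3t)(cos(2t)·(0,1) + sin(2t)·(-1,-3)), X_2 = e^(-3t)(sin(2t)·(0,1) - cos(2t)·(-1,-3)).
General solution: C_1X_1 + C_2X_2.

p(t) = -C_1e^(-3t)sin(2t) + C_2e^(-3t)cos(2t), q(t) = -3C_1e^(-3t)sin(2t) + C_1e^(-3t)cos(2t) + C_2e^(-3t)sin(2t) + 3C_2e^(-3t)cos(2t)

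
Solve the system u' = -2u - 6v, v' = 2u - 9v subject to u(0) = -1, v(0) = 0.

u(t) = -4e^(-5t) + 3e^(-6t), v(t) = -2e^(-5t) + 2e^(-6t)

Coefficient matrix A = [[-2, -6], [2, -9]].
Characteristic polynomial det(A - λI) = λ^2 + 11λ + 30 = 0.
Eigenvalues λ = -5, -6.
For λ=-5: (A-λI) row 1 is [3, -6], so an eigenvector is (-2, -1).
For λ=-6: (A-λI) row 1 is [4, -6], so an eigenvector is (3, 2).
General solution: c_1e^(-5t)(-2,-1) + c_2e^(-6t)(3,2).
Applying u(0)=-1, v(0)=0 gives c_1=2, c_2=1.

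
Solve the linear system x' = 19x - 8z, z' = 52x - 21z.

Coefficient matrix A = [[19, -8], [52, -21]].
Characteristic polynomial det(A - λI) = λ^2 + 2λ + 17 = 0.
Eigenvalues λ = -1 ± 4i (complex conjugate pair).
For λ=-1+4i: an eigenvector is (1,2) - i(1,3) = (1 - i, 2 - 3i).
A real fundamental pair from Re and Im of e^((-1+4i)t)v: X_1 = e^(-t)(cos(4t)·(1,2) + sin(4t)·(1,3)), X_2 = e^(-t)(sin(4t)·(1,2) - cos(4t)·(1,3)).
General solution: C_1X_1 + C_2X_2.

x(t) = C_1e^(-t)sin(4t) + C_1e^(-t)cos(4t) + C_2e^(-t)sin(4t) - C_2e^(-t)cos(4t), z(t) = 3C_1e^(-t)sin(4t) + 2C_1e^(-t)cos(4t) + 2C_2e^(-t)sin(4t) - 3C_2e^(-t)cos(4t)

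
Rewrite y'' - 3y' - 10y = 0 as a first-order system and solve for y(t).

Let x_1 = y, x_2 = y'. Then x_1' = x_2 and x_2' = 10x_1 + 3x_2.
A = [[0,1],[10,3]]; det(A-λI) = λ^2 - 3λ - 10.
Eigenvalues λ = -2, 5 with eigenvectors (1,-2), (1,5).

y(t) = K_1e^(-2t) + K_2e^(5t)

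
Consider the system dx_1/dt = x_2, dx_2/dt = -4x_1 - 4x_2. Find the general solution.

Coefficient matrix A = [[0, 1], [-4, -4]].
Characteristic polynomial det(A - λI) = λ^2 + 4λ + 4 = 0.
Single eigenvalue λ = -2 with algebraic multiplicity 2.
Eigenvector v = (-1,2); generalized eigenvector w with (A-λI)w=v is (1,-3).
General solution: e^(-2t)[c_1·v + c_2·(t·v + w)].

x_1(t) = -c_1e^(-2t) - c_2te^(-2t) + c_2e^(-2t), x_2(t) = 2c_1e^(-2t) + 2c_2te^(-2t) - 3c_2e^(-2t)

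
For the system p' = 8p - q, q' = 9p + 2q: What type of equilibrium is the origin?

A = [[8,-1],[9,2]]; det(A-λI) = λ^2 - 10λ + 25.
repeated λ = 5 with a single eigenvector.

unstable improper node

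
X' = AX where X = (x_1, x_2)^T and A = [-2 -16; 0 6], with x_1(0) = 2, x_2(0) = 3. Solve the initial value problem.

Coefficient matrix A = [[-2, -16], [0, 6]].
Characteristic polynomial det(A - λI) = λ^2 - 4λ - 12 = 0.
Eigenvalues λ = -2, 6.
For λ=-2: (A-λI) row 1 is [0, -16], so an eigenvector is (-1, 0).
For λ=6: (A-λI) row 1 is [-8, -16], so an eigenvector is (-2, 1).
General solution: c_1e^(-2t)(-1,0) + c_2e^(6t)(-2,1).
Applying x_1(0)=2, x_2(0)=3 gives c_1=-8, c_2=3.

x_1(t) = -6e^(6t) + 8e^(-2t), x_2(t) = 3e^(6t)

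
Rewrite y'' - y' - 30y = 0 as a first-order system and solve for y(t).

Let x_1 = y, x_2 = y'. Then x_1' = x_2 and x_2' = 30x_1 + x_2.
A = [[0,1],[30,1]]; det(A-λI) = λ^2 - λ - 30.
Eigenvalues λ = -5, 6 with eigenvectors (1,-5), (1,6).

y(t) = C_1e^(-5t) + C_2e^(6t)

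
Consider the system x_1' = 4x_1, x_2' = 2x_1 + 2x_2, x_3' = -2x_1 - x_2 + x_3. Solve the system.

x_1(t) = C_3e^(4t), x_2(t) = -C_1e^(2t) + C_3e^(4t), x_3(t) = C_1e^(2t) + C_2e^(t) - C_3e^(4t)

Coefficient matrix A = [[4, 0, 0], [2, 2, 0], [-2, -1, 1]].
det(A - λI) = 0 gives eigenvalues λ = 2, 1, 4.
For λ=2: eigenvector (0,-1,1).
For λ=1: eigenvector (0,0,1).
For λ=4: eigenvector (1,1,-1).
General solution: C_1e^(2t)(0,-1,1) + C_2e^(t)(0,0,1) + C_3e^(4t)(1,1,-1).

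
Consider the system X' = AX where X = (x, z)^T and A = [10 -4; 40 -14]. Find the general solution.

Coefficient matrix A = [[10, -4], [40, -14]].
Characteristic polynomial det(A - λI) = λ^2 + 4λ + 20 = 0.
Eigenvalues λ = -2 ± 4i (complex conjugate pair).
For λ=-2+4i: an eigenvector is (0,-1) - i(1,3) = (0 - i, -1 - 3i).
A real fundamental pair from Re and Im of e^((-2+4i)t)v: X_1 = e^(-2t)(cos(4t)·(0,-1) + sin(4t)·(1,3)), X_2 = e^(-2t)(sin(4t)·(0,-1) - cos(4t)·(1,3)).
General solution: C_1X_1 + C_2X_2.

x(t) = C_1e^(-2t)sin(4t) - C_2e^(-2t)cos(4t), z(t) = 3C_1e^(-2t)sin(4t) - C_1e^(-2t)cos(4t) - C_2e^(-2t)sin(4t) - 3C_2e^(-2t)cos(4t)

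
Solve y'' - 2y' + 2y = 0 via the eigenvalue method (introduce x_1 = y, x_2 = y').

Let x_1 = y, x_2 = y'. Then x_1' = x_2 and x_2' = -2x_1 + 2x_2.
A = [[0,1],[-2,2]]; det(A-λI) = λ^2 - 2λ + 2.
Eigenvalues λ = 1 ± i.

y(t) = K_1e^(t)cos(t) + K_2e^(t)sin(t)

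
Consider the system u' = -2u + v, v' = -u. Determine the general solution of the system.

Coefficient matrix A = [[-2, 1], [-1, 0]].
Characteristic polynomial det(A - λI) = λ^2 + 2λ + 1 = 0.
Single eigenvalue λ = -1 with algebraic multiplicity 2.
Eigenvector v = (-1,-1); generalized eigenvector w with (A-λI)w=v is (3,2).
General solution: e^(-t)[C_1·v + C_2·(t·v + w)].

u(t) = -C_1e^(-t) - C_2te^(-t) + 3C_2e^(-t), v(t) = -C_1e^(-t) - C_2te^(-t) + 2C_2e^(-t)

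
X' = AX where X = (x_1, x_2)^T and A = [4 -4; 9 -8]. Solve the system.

x_1(t) = 2c_1e^(-2t) + 2c_2te^(-2t) + c_2e^(-2t), x_2(t) = 3c_1e^(-2t) + 3c_2te^(-2t) + c_2e^(-2t)

Coefficient matrix A = [[4, -4], [9, -8]].
Characteristic polynomial det(A - λI) = λ^2 + 4λ + 4 = 0.
Single eigenvalue λ = -2 with algebraic multiplicity 2.
Eigenvector v = (2,3); generalized eigenvector w with (A-λI)w=v is (1,1).
General solution: e^(-2t)[c_1·v + c_2·(t·v + w)].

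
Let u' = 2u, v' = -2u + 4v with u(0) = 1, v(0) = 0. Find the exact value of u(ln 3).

A = [[2,0],[-2,4]]; eigenvalues λ = 4, 2.
Eigenvectors: (0,-1) for λ=4, (1,1) for λ=2.
From the initial condition, c_1 = 1, c_2 = 1.
u(ln 3) = (1)(3^4)(0) + (1)(3^2)(1) = 9.

9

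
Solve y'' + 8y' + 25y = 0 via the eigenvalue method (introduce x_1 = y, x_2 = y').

y(t) = c_1e^(-4t)cos(3t) + c_2e^(-4t)sin(3t)

Let x_1 = y, x_2 = y'. Then x_1' = x_2 and x_2' = -25x_1 - 8x_2.
A = [[0,1],[-25,-8]]; det(A-λI) = λ^2 + 8λ + 25.
Eigenvalues λ = -4 ± 3i.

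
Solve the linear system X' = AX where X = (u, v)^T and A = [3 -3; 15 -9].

u(t) = c_1e^(-3t)sin(3t) - c_2e^(-3t)cos(3t), v(t) = 2c_1e^(-3t)sin(3t) - c_1e^(-3t)cos(3t) - c_2e^(-3t)sin(3t) - 2c_2e^(-3t)cos(3t)

Coefficient matrix A = [[3, -3], [15, -9]].
Characteristic polynomial det(A - λI) = λ^2 + 6λ + 18 = 0.
Eigenvalues λ = -3 ± 3i (complex conjugate pair).
For λ=-3+3i: an eigenvector is (0,-1) - i(1,2) = (0 - i, -1 - 2i).
A real fundamental pair from Re and Im of e^((-3+3i)t)v: X_1 = e^(-3t)(cos(3t)·(0,-1) + sin(3t)·(1,2)), X_2 = e^(-3t)(sin(3t)·(0,-1) - cos(3t)·(1,2)).
General solution: c_1X_1 + c_2X_2.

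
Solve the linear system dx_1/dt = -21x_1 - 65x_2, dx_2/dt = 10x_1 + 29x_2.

x_1(t) = -3C_1e^(4t)sin(5t) - 2C_1e^(4t)cos(5t) - 2C_2e^(4t)sin(5t) + 3C_2e^(4t)cos(5t), x_2(t) = C_1e^(4t)sin(5t) + C_1e^(4t)cos(5t) + C_2e^(4t)sin(5t) - C_2e^(4t)cos(5t)

Coefficient matrix A = [[-21, -65], [10, 29]].
Characteristic polynomial det(A - λI) = λ^2 - 8λ + 41 = 0.
Eigenvalues λ = 4 ± 5i (complex conjugate pair).
For λ=4+5i: an eigenvector is (-2,1) - i(-3,1) = (-2 + 3i, 1 - i).
A real fundamental pair from Re and Im of e^((4+5i)t)v: X_1 = e^(4t)(cos(5t)·(-2,1) + sin(5t)·(-3,1)), X_2 = e^(4t)(sin(5t)·(-2,1) - cos(5t)·(-3,1)).
General solution: C_1X_1 + C_2X_2.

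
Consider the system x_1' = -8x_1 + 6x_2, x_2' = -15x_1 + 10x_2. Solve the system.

Coefficient matrix A = [[-8, 6], [-15, 10]].
Characteristic polynomial det(A - λI) = λ^2 - 2λ + 10 = 0.
Eigenvalues λ = 1 ± 3i (complex conjugate pair).
For λ=1+3i: an eigenvector is (1,1) - i(-1,-2) = (1 + i, 1 + 2i).
A real fundamental pair from Re and Im of e^((1+3i)t)v: X_1 = e^(t)(cos(3t)·(1,1) + sin(3t)·(-1,-2)), X_2 = e^(t)(sin(3t)·(1,1) - cos(3t)·(-1,-2)).
General solution: C_1X_1 + C_2X_2.

x_1(t) = -C_1e^(t)sin(3t) + C_1e^(t)cos(3t) + C_2e^(t)sin(3t) + C_2e^(t)cos(3t), x_2(t) = -2C_1e^(t)sin(3t) + C_1e^(t)cos(3t) + C_2e^(t)sin(3t) + 2C_2e^(t)cos(3t)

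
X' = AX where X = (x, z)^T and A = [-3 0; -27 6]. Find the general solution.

Coefficient matrix A = [[-3, 0], [-27, 6]].
Characteristic polynomial det(A - λI) = λ^2 - 3λ - 18 = 0.
Eigenvalues λ = 6, -3.
For λ=6: (A-λI) row 1 is [-9, 0], so an eigenvector is (0, -1).
For λ=-3: (A-λI) row 2 is [-27, 9], so an eigenvector is (-1, -3).
General solution: c_1e^(6t)(0,-1) + c_2e^(-3t)(-1,-3).

x(t) = -c_2e^(-3t), z(t) = -c_1e^(6t) - 3c_2e^(-3t)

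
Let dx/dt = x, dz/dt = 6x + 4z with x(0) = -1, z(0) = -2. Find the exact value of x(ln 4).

-4

A = [[1,0],[6,4]]; eigenvalues λ = 4, 1.
Eigenvectors: (0,-1) for λ=4, (-1,2) for λ=1.
From the initial condition, c_1 = 4, c_2 = 1.
x(ln 4) = (4)(4^4)(0) + (1)(4^1)(-1) = -4.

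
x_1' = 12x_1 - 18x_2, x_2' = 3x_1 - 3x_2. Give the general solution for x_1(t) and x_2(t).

x_1(t) = 3K_1e^(6t) - 2K_2e^(3t), x_2(t) = K_1e^(6t) - K_2e^(3t)

Coefficient matrix A = [[12, -18], [3, -3]].
Characteristic polynomial det(A - λI) = λ^2 - 9λ + 18 = 0.
Eigenvalues λ = 6, 3.
For λ=6: (A-λI) row 1 is [6, -18], so an eigenvector is (3, 1).
For λ=3: (A-λI) row 1 is [9, -18], so an eigenvector is (-2, -1).
General solution: K_1e^(6t)(3,1) + K_2e^(3t)(-2,-1).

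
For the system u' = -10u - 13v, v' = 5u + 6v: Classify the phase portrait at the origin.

A = [[-10,-13],[5,6]]; det(A-λI) = λ^2 + 4λ + 5.
λ = -2 ± i: negative real part.

stable spiral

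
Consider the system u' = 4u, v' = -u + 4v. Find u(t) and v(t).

u(t) = c_2e^(4t), v(t) = -c_1e^(4t) - c_2te^(4t) + 3c_2e^(4t)

Coefficient matrix A = [[4, 0], [-1, 4]].
Characteristic polynomial det(A - λI) = λ^2 - 8λ + 16 = 0.
Single eigenvalue λ = 4 with algebraic multiplicity 2.
Eigenvector v = (0,-1); generalized eigenvector w with (A-λI)w=v is (1,3).
General solution: e^(4t)[c_1·v + c_2·(t·v + w)].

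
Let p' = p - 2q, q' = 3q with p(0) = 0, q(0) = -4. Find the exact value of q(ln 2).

-32

A = [[1,-2],[0,3]]; eigenvalues λ = 1, 3.
Eigenvectors: (1,0) for λ=1, (1,-1) for λ=3.
From the initial condition, c_1 = -4, c_2 = 4.
q(ln 2) = (-4)(2^1)(0) + (4)(2^3)(-1) = -32.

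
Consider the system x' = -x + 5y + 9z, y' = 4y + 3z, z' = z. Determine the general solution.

Coefficient matrix A = [[-1, 5, 9], [0, 4, 3], [0, 0, 1]].
det(A - λI) = 0 gives eigenvalues λ = -1, 4, 1.
For λ=-1: eigenvector (1,0,0).
For λ=4: eigenvector (1,1,0).
For λ=1: eigenvector (2,-1,1).
General solution: c_1e^(-t)(1,0,0) + c_2e^(4t)(1,1,0) + c_3e^(t)(2,-1,1).

x(t) = c_1e^(-t) + c_2e^(4t) + 2c_3e^(t), y(t) = c_2e^(4t) - c_3e^(t), z(t) = c_3e^(t)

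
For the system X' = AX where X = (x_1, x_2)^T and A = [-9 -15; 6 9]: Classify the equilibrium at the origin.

center

A = [[-9,-15],[6,9]]; det(A-λI) = λ^2 + 9.
λ = 0 ± 3i: zero real part.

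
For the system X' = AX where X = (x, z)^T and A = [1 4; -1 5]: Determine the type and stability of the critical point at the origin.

unstable improper node

A = [[1,4],[-1,5]]; det(A-λI) = λ^2 - 6λ + 9.
repeated λ = 3 with a single eigenvector.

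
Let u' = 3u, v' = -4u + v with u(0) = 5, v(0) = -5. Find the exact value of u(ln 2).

40

A = [[3,0],[-4,1]]; eigenvalues λ = 1, 3.
Eigenvectors: (0,-1) for λ=1, (-1,2) for λ=3.
From the initial condition, c_1 = -5, c_2 = -5.
u(ln 2) = (-5)(2^1)(0) + (-5)(2^3)(-1) = 40.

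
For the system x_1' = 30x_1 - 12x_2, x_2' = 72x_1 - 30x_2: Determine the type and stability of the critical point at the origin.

saddle

A = [[30,-12],[72,-30]]; det(A-λI) = λ^2 - 36.
λ = -6, 6: opposite signs.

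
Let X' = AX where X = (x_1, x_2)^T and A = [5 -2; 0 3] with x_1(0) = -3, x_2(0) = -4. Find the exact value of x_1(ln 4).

768

A = [[5,-2],[0,3]]; eigenvalues λ = 3, 5.
Eigenvectors: (1,1) for λ=3, (-1,0) for λ=5.
From the initial condition, c_1 = -4, c_2 = -1.
x_1(ln 4) = (-4)(4^3)(1) + (-1)(4^5)(-1) = 768.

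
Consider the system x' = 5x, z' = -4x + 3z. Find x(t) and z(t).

x(t) = K_2e^(5t), z(t) = -K_1e^(3t) - 2K_2e^(5t)

Coefficient matrix A = [[5, 0], [-4, 3]].
Characteristic polynomial det(A - λI) = λ^2 - 8λ + 15 = 0.
Eigenvalues λ = 3, 5.
For λ=3: (A-λI) row 1 is [2, 0], so an eigenvector is (0, -1).
For λ=5: (A-λI) row 2 is [-4, -2], so an eigenvector is (1, -2).
General solution: K_1e^(3t)(0,-1) + K_2e^(5t)(1,-2).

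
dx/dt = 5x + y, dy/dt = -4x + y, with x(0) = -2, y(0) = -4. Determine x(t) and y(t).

Coefficient matrix A = [[5, 1], [-4, 1]].
Characteristic polynomial det(A - λI) = λ^2 - 6λ + 9 = 0.
Single eigenvalue λ = 3 with algebraic multiplicity 2.
Eigenvector v = (1,-2); generalized eigenvector w with (A-λI)w=v is (2,-3).
General solution: e^(3t)[C_1·v + C_2·(t·v + w)].
Applying x(0)=-2, y(0)=-4 gives C_1=14, C_2=-8.

x(t) = -8te^(3t) - 2e^(3t), y(t) = 16te^(3t) - 4e^(3t)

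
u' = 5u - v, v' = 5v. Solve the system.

Coefficient matrix A = [[5, -1], [0, 5]].
Characteristic polynomial det(A - λI) = λ^2 - 10λ + 25 = 0.
Single eigenvalue λ = 5 with algebraic multiplicity 2.
Eigenvector v = (-1,0); generalized eigenvector w with (A-λI)w=v is (2,1).
General solution: e^(5t)[K_1·v + K_2·(t·v + w)].

u(t) = -K_1e^(5t) - K_2te^(5t) + 2K_2e^(5t), v(t) = K_2e^(5t)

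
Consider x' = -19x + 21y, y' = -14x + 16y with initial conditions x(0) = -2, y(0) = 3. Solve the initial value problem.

x(t) = 13e^(2t) - 15e^(-5t), y(t) = 13e^(2t) - 10e^(-5t)

Coefficient matrix A = [[-19, 21], [-14, 16]].
Characteristic polynomial det(A - λI) = λ^2 + 3λ - 10 = 0.
Eigenvalues λ = -5, 2.
For λ=-5: (A-λI) row 1 is [-14, 21], so an eigenvector is (-3, -2).
For λ=2: (A-λI) row 1 is [-21, 21], so an eigenvector is (1, 1).
General solution: C_1e^(-5t)(-3,-2) + C_2e^(2t)(1,1).
Applying x(0)=-2, y(0)=3 gives C_1=5, C_2=13.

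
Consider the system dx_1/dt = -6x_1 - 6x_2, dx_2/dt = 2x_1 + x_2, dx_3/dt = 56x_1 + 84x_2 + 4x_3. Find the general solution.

Coefficient matrix A = [[-6, -6, 0], [2, 1, 0], [56, 84, 4]].
det(A - λI) = 0 gives eigenvalues λ = -2, -3, 4.
For λ=-2: eigenvector (-3,2,0).
For λ=-3: eigenvector (-2,1,4).
For λ=4: eigenvector (0,0,1).
General solution: C_1e^(-2t)(-3,2,0) + C_2e^(-3t)(-2,1,4) + C_3e^(4t)(0,0,1).

x_1(t) = -3C_1e^(-2t) - 2C_2e^(-3t), x_2(t) = 2C_1e^(-2t) + C_2e^(-3t), x_3(t) = 4C_2e^(-3t) + C_3e^(4t)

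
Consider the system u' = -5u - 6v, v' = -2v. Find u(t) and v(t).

u(t) = -2C_1e^(-2t) - C_2e^(-5t), v(t) = C_1e^(-2t)

Coefficient matrix A = [[-5, -6], [0, -2]].
Characteristic polynomial det(A - λI) = λ^2 + 7λ + 10 = 0.
Eigenvalues λ = -2, -5.
For λ=-2: (A-λI) row 1 is [-3, -6], so an eigenvector is (-2, 1).
For λ=-5: (A-λI) row 1 is [0, -6], so an eigenvector is (-1, 0).
General solution: C_1e^(-2t)(-2,1) + C_2e^(-5t)(-1,0).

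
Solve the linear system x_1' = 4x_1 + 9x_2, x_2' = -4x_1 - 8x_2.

Coefficient matrix A = [[4, 9], [-4, -8]].
Characteristic polynomial det(A - λI) = λ^2 + 4λ + 4 = 0.
Single eigenvalue λ = -2 with algebraic multiplicity 2.
Eigenvector v = (-3,2); generalized eigenvector w with (A-λI)w=v is (-2,1).
General solution: e^(-2t)[C_1·v + C_2·(t·v + w)].

x_1(t) = -3C_1e^(-2t) - 3C_2te^(-2t) - 2C_2e^(-2t), x_2(t) = 2C_1e^(-2t) + 2C_2te^(-2t) + C_2e^(-2t)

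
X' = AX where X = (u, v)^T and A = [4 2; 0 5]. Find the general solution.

Coefficient matrix A = [[4, 2], [0, 5]].
Characteristic polynomial det(A - λI) = λ^2 - 9λ + 20 = 0.
Eigenvalues λ = 4, 5.
For λ=4: (A-λI) row 1 is [0, 2], so an eigenvector is (-1, 0).
For λ=5: (A-λI) row 1 is [-1, 2], so an eigenvector is (-2, -1).
General solution: c_1e^(4t)(-1,0) + c_2e^(5t)(-2,-1).

u(t) = -c_1e^(4t) - 2c_2e^(5t), v(t) = -c_2e^(5t)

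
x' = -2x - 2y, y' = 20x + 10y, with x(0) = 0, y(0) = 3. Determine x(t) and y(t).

x(t) = -3e^(4t)sin(2t), y(t) = 9e^(4t)sin(2t) + 3e^(4t)cos(2t)

Coefficient matrix A = [[-2, -2], [20, 10]].
Characteristic polynomial det(A - λI) = λ^2 - 8λ + 20 = 0.
Eigenvalues λ = 4 ± 2i (complex conjugate pair).
For λ=4+2i: an eigenvector is (-1,3) - i(0,-1) = (-1, 3 + i).
A real fundamental pair from Re and Im of e^((4+2i)t)v: X_1 = e^(4t)(cos(2t)·(-1,3) + sin(2t)·(0,-1)), X_2 = e^(4t)(sin(2t)·(-1,3) - cos(2t)·(0,-1)).
General solution: c_1X_1 + c_2X_2.
Applying x(0)=0, y(0)=3 gives c_1=0, c_2=3.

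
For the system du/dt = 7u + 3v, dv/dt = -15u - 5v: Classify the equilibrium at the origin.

A = [[7,3],[-15,-5]]; det(A-λI) = λ^2 - 2λ + 10.
λ = 1 ± 3i: positive real part.

unstable spiral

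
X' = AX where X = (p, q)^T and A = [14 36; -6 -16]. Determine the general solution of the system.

Coefficient matrix A = [[14, 36], [-6, -16]].
Characteristic polynomial det(A - λI) = λ^2 + 2λ - 8 = 0.
Eigenvalues λ = -4, 2.
For λ=-4: (A-λI) row 1 is [18, 36], so an eigenvector is (-2, 1).
For λ=2: (A-λI) row 1 is [12, 36], so an eigenvector is (3, -1).
General solution: c_1e^(-4t)(-2,1) + c_2e^(2t)(3,-1).

p(t) = -2c_1e^(-4t) + 3c_2e^(2t), q(t) = c_1e^(-4t) - c_2e^(2t)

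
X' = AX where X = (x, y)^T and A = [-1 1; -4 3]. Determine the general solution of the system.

Coefficient matrix A = [[-1, 1], [-4, 3]].
Characteristic polynomial det(A - λI) = λ^2 - 2λ + 1 = 0.
Single eigenvalue λ = 1 with algebraic multiplicity 2.
Eigenvector v = (-1,-2); generalized eigenvector w with (A-λI)w=v is (1,1).
General solution: e^(t)[C_1·v + C_2·(t·v + w)].

x(t) = -C_1e^(t) - C_2te^(t) + C_2e^(t), y(t) = -2C_1e^(t) - 2C_2te^(t) + C_2e^(t)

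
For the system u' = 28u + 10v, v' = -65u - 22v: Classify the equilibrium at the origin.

unstable spiral

A = [[28,10],[-65,-22]]; det(A-λI) = λ^2 - 6λ + 34.
λ = 3 ± 5i: positive real part.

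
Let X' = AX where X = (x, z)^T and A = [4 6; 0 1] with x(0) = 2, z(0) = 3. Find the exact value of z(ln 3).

9

A = [[4,6],[0,1]]; eigenvalues λ = 4, 1.
Eigenvectors: (-1,0) for λ=4, (-2,1) for λ=1.
From the initial condition, c_1 = -8, c_2 = 3.
z(ln 3) = (-8)(3^4)(0) + (3)(3^1)(1) = 9.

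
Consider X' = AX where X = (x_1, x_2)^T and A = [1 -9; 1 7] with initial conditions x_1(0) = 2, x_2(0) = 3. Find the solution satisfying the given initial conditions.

Coefficient matrix A = [[1, -9], [1, 7]].
Characteristic polynomial det(A - λI) = λ^2 - 8λ + 16 = 0.
Single eigenvalue λ = 4 with algebraic multiplicity 2.
Eigenvector v = (-3,1); generalized eigenvector w with (A-λI)w=v is (-2,1).
General solution: e^(4t)[K_1·v + K_2·(t·v + w)].
Applying x_1(0)=2, x_2(0)=3 gives K_1=-8, K_2=11.

x_1(t) = -33te^(4t) + 2e^(4t), x_2(t) = 11te^(4t) + 3e^(4t)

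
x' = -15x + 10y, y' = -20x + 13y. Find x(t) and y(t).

Coefficient matrix A = [[-15, 10], [-20, 13]].
Characteristic polynomial det(A - λI) = λ^2 + 2λ + 5 = 0.
Eigenvalues λ = -1 ± 2i (complex conjugate pair).
For λ=-1+2i: an eigenvector is (-1,-1) - i(2,3) = (-1 - 2i, -1 - 3i).
A real fundamental pair from Re and Im of e^((-1+2i)t)v: X_1 = e^(-t)(cos(2t)·(-1,-1) + sin(2t)·(2,3)), X_2 = e^(-t)(sin(2t)·(-1,-1) - cos(2t)·(2,3)).
General solution: c_1X_1 + c_2X_2.

x(t) = 2c_1e^(-t)sin(2t) - c_1e^(-t)cos(2t) - c_2e^(-t)sin(2t) - 2c_2e^(-t)cos(2t), y(t) = 3c_1e^(-t)sin(2t) - c_1e^(-t)cos(2t) - c_2e^(-t)sin(2t) - 3c_2e^(-t)cos(2t)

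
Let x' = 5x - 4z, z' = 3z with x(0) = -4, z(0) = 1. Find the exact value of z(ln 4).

A = [[5,-4],[0,3]]; eigenvalues λ = 3, 5.
Eigenvectors: (-2,-1) for λ=3, (-1,0) for λ=5.
From the initial condition, c_1 = -1, c_2 = 6.
z(ln 4) = (-1)(4^3)(-1) + (6)(4^5)(0) = 64.

64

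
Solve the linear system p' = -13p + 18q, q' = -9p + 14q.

p(t) = 2c_1e^(-4t) - c_2e^(5t), q(t) = c_1e^(-4t) - c_2e^(5t)

Coefficient matrix A = [[-13, 18], [-9, 14]].
Characteristic polynomial det(A - λI) = λ^2 - λ - 20 = 0.
Eigenvalues λ = -4, 5.
For λ=-4: (A-λI) row 1 is [-9, 18], so an eigenvector is (2, 1).
For λ=5: (A-λI) row 1 is [-18, 18], so an eigenvector is (-1, -1).
General solution: c_1e^(-4t)(2,1) + c_2e^(5t)(-1,-1).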